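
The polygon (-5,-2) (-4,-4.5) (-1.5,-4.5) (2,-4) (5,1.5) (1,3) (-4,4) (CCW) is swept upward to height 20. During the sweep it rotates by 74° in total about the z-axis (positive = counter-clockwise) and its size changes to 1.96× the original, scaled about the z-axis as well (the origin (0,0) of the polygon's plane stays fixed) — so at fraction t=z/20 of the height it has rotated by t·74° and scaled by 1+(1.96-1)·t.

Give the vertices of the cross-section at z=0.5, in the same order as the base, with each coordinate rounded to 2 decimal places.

Cross-section at z=0.5: (-5.05,-2.21) (-3.95,-4.74) (-1.39,-4.66) (2.18,-4.03) (5.07,1.70) (0.92,3.10) (-4.23,3.96)

t = z/height = 0.5/20 = 0.025
s = 1 + (scale-1)·z/height = 1 + (1.96-1)·0.5/20 = 1.024000
θ = twist·z/height = 74°·0.5/20 = 1.8500° = 0.032289 rad
cos θ = 0.999479, sin θ = 0.032283 (intermediates below are computed at full precision and shown rounded to 5 d.p.)
v1: (-5,-2) → rotate → (-4.93283,-2.16037) → ×s → (-5.05122,-2.21222) → (-5.05,-2.21)
v2: (-4,-4.5) → rotate → (-3.85264,-4.62679) → ×s → (-3.94511,-4.73783) → (-3.95,-4.74)
v3: (-1.5,-4.5) → rotate → (-1.35394,-4.54608) → ×s → (-1.38644,-4.65518) → (-1.39,-4.66)
v4: (2,-4) → rotate → (2.12809,-3.93335) → ×s → (2.17916,-4.02775) → (2.18,-4.03)
v5: (5,1.5) → rotate → (4.94897,1.66063) → ×s → (5.06774,1.70049) → (5.07,1.70)
v6: (1,3) → rotate → (0.90263,3.03072) → ×s → (0.92429,3.10346) → (0.92,3.10)
v7: (-4,4) → rotate → (-4.12705,3.86878) → ×s → (-4.22610,3.96163) → (-4.23,3.96)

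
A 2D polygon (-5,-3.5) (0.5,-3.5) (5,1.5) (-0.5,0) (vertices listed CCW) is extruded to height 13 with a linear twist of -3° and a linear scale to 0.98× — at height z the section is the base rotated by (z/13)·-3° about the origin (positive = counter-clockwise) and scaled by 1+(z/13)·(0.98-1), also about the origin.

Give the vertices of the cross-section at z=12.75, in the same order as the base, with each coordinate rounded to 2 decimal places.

Cross-section at z=12.75: (-5.07,-3.18) (0.31,-3.45) (4.97,1.22) (-0.49,0.03)

t = z/height = 12.75/13 = 0.980769
s = 1 + (scale-1)·z/height = 1 + (0.98-1)·12.75/13 = 0.980385
θ = twist·z/height = -3°·12.75/13 = -2.9423° = -0.051353 rad
cos θ = 0.998682, sin θ = -0.051330 (intermediates below are computed at full precision and shown rounded to 5 d.p.)
v1: (-5,-3.5) → rotate → (-5.17306,-3.23873) → ×s → (-5.07159,-3.17521) → (-5.07,-3.18)
v2: (0.5,-3.5) → rotate → (0.31968,-3.52105) → ×s → (0.31341,-3.45198) → (0.31,-3.45)
v3: (5,1.5) → rotate → (5.07040,1.24137) → ×s → (4.97095,1.21702) → (4.97,1.22)
v4: (-0.5,0) → rotate → (-0.49934,0.02567) → ×s → (-0.48955,0.02516) → (-0.49,0.03)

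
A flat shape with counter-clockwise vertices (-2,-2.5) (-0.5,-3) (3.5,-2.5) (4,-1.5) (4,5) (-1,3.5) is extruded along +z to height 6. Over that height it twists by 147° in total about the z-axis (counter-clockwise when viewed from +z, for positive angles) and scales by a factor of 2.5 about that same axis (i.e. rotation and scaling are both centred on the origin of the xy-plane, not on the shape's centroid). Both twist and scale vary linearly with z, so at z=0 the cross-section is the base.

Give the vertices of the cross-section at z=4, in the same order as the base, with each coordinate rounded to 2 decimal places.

t = z/height = 4/6 = 0.666667
s = 1 + (scale-1)·z/height = 1 + (2.5-1)·4/6 = 2.000000
θ = twist·z/height = 147°·4/6 = 98.0000° = 1.710423 rad
cos θ = -0.139173, sin θ = 0.990268 (intermediates below are computed at full precision and shown rounded to 5 d.p.)
v1: (-2,-2.5) → rotate → (2.75402,-1.63260) → ×s → (5.50803,-3.26521) → (5.51,-3.27)
v2: (-0.5,-3) → rotate → (3.04039,-0.07761) → ×s → (6.08078,-0.15523) → (6.08,-0.16)
v3: (3.5,-2.5) → rotate → (1.98856,3.81387) → ×s → (3.97713,7.62774) → (3.98,7.63)
v4: (4,-1.5) → rotate → (0.92871,4.16983) → ×s → (1.85742,8.33966) → (1.86,8.34)
v5: (4,5) → rotate → (-5.50803,3.26521) → ×s → (-11.01607,6.53041) → (-11.02,6.53)
v6: (-1,3.5) → rotate → (-3.32677,-1.47737) → ×s → (-6.65353,-2.95475) → (-6.65,-2.95)

Cross-section at z=4: (5.51,-3.27) (6.08,-0.16) (3.98,7.63) (1.86,8.34) (-11.02,6.53) (-6.65,-2.95)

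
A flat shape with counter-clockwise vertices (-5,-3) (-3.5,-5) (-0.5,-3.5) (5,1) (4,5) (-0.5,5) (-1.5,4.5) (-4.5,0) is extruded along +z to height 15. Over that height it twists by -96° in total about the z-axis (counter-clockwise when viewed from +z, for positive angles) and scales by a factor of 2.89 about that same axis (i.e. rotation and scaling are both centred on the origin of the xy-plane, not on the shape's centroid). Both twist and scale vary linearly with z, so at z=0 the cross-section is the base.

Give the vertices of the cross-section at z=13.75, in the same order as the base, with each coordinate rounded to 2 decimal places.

Cross-section at z=13.75: (-8.67,13.37) (-13.99,9.08) (-9.61,1.03) (3.21,-13.56) (14.04,-10.45) (13.61,1.84) (12.15,4.53) (-0.43,12.29)

t = z/height = 13.75/15 = 0.916667
s = 1 + (scale-1)·z/height = 1 + (2.89-1)·13.75/15 = 2.732500
θ = twist·z/height = -96°·13.75/15 = -88.0000° = -1.535890 rad
cos θ = 0.034899, sin θ = -0.999391 (intermediates below are computed at full precision and shown rounded to 5 d.p.)
v1: (-5,-3) → rotate → (-3.17267,4.89226) → ×s → (-8.66932,13.36809) → (-8.67,13.37)
v2: (-3.5,-5) → rotate → (-5.11910,3.32337) → ×s → (-13.98795,9.08111) → (-13.99,9.08)
v3: (-0.5,-3.5) → rotate → (-3.51532,0.37755) → ×s → (-9.60561,1.03165) → (-9.61,1.03)
v4: (5,1) → rotate → (1.17389,-4.96205) → ×s → (3.20765,-13.55881) → (3.21,-13.56)
v5: (4,5) → rotate → (5.13655,-3.82307) → ×s → (14.03563,-10.44653) → (14.04,-10.45)
v6: (-0.5,5) → rotate → (4.97950,0.67419) → ×s → (13.60650,1.84223) → (13.61,1.84)
v7: (-1.5,4.5) → rotate → (4.44491,1.65613) → ×s → (12.14572,4.52539) → (12.15,4.53)
v8: (-4.5,0) → rotate → (-0.15705,4.49726) → ×s → (-0.42913,12.28876) → (-0.43,12.29)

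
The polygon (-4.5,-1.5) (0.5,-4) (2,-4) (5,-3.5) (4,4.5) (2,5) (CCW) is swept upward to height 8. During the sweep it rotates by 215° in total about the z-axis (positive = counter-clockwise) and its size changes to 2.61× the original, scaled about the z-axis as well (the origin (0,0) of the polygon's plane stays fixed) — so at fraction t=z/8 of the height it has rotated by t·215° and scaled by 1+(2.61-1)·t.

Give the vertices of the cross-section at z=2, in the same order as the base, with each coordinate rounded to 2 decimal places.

Cross-section at z=2: (-2.04,-6.33) (4.94,-2.75) (6.18,-1.06) (8.11,2.75) (-1.77,8.26) (-4.00,6.41)

t = z/height = 2/8 = 0.25
s = 1 + (scale-1)·z/height = 1 + (2.61-1)·2/8 = 1.402500
θ = twist·z/height = 215°·2/8 = 53.7500° = 0.938114 rad
cos θ = 0.591310, sin θ = 0.806445 (intermediates below are computed at full precision and shown rounded to 5 d.p.)
v1: (-4.5,-1.5) → rotate → (-1.45123,-4.51597) → ×s → (-2.03535,-6.33364) → (-2.04,-6.33)
v2: (0.5,-4) → rotate → (3.52143,-1.96202) → ×s → (4.93881,-2.75173) → (4.94,-2.75)
v3: (2,-4) → rotate → (4.40840,-0.75235) → ×s → (6.18278,-1.05517) → (6.18,-1.06)
v4: (5,-3.5) → rotate → (5.77910,1.96264) → ×s → (8.10519,2.75260) → (8.11,2.75)
v5: (4,4.5) → rotate → (-1.26376,5.88667) → ×s → (-1.77243,8.25606) → (-1.77,8.26)
v6: (2,5) → rotate → (-2.84960,4.56944) → ×s → (-3.99657,6.40864) → (-4.00,6.41)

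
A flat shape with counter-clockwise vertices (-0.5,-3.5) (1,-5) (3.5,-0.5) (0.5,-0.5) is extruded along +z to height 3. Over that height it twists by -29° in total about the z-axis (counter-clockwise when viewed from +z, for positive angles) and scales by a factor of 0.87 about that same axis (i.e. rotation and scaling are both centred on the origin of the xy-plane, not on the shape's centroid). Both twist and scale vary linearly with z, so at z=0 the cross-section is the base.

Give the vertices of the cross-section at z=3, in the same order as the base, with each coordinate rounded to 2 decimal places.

Cross-section at z=3: (-1.86,-2.45) (-1.35,-4.23) (2.45,-1.86) (0.17,-0.59)

t = z/height = 3/3 = 1
s = 1 + (scale-1)·z/height = 1 + (0.87-1)·3/3 = 0.870000
θ = twist·z/height = -29°·3/3 = -29.0000° = -0.506145 rad
cos θ = 0.874620, sin θ = -0.484810 (intermediates below are computed at full precision and shown rounded to 5 d.p.)
v1: (-0.5,-3.5) → rotate → (-2.13414,-2.81876) → ×s → (-1.85670,-2.45232) → (-1.86,-2.45)
v2: (1,-5) → rotate → (-1.54943,-4.85791) → ×s → (-1.34800,-4.22638) → (-1.35,-4.23)
v3: (3.5,-0.5) → rotate → (2.81876,-2.13414) → ×s → (2.45232,-1.85670) → (2.45,-1.86)
v4: (0.5,-0.5) → rotate → (0.19491,-0.67971) → ×s → (0.16957,-0.59135) → (0.17,-0.59)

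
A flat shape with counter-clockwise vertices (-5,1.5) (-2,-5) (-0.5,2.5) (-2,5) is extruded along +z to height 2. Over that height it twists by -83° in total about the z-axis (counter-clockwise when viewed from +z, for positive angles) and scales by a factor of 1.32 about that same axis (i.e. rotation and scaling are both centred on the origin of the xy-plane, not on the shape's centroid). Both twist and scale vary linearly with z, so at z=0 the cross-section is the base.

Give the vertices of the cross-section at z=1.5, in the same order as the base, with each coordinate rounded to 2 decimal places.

t = z/height = 1.5/2 = 0.75
s = 1 + (scale-1)·z/height = 1 + (1.32-1)·1.5/2 = 1.240000
θ = twist·z/height = -83°·1.5/2 = -62.2500° = -1.086467 rad
cos θ = 0.465615, sin θ = -0.884988 (intermediates below are computed at full precision and shown rounded to 5 d.p.)
v1: (-5,1.5) → rotate → (-1.00059,5.12336) → ×s → (-1.24073,6.35297) → (-1.24,6.35)
v2: (-2,-5) → rotate → (-5.35617,-0.55810) → ×s → (-6.64165,-0.69204) → (-6.64,-0.69)
v3: (-0.5,2.5) → rotate → (1.97966,1.60653) → ×s → (2.45478,1.99210) → (2.45,1.99)
v4: (-2,5) → rotate → (3.49371,4.09805) → ×s → (4.33220,5.08158) → (4.33,5.08)

Cross-section at z=1.5: (-1.24,6.35) (-6.64,-0.69) (2.45,1.99) (4.33,5.08)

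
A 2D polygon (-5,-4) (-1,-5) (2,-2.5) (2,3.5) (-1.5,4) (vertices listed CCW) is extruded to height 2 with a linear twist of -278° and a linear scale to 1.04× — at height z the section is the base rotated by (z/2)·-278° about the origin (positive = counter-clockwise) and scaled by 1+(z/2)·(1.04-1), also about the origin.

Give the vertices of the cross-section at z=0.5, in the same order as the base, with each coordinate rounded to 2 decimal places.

t = z/height = 0.5/2 = 0.25
s = 1 + (scale-1)·z/height = 1 + (1.04-1)·0.5/2 = 1.010000
θ = twist·z/height = -278°·0.5/2 = -69.5000° = -1.213004 rad
cos θ = 0.350207, sin θ = -0.936672 (intermediates below are computed at full precision and shown rounded to 5 d.p.)
v1: (-5,-4) → rotate → (-5.49773,3.28253) → ×s → (-5.55270,3.31536) → (-5.55,3.32)
v2: (-1,-5) → rotate → (-5.03357,-0.81436) → ×s → (-5.08390,-0.82251) → (-5.08,-0.82)
v3: (2,-2.5) → rotate → (-1.64127,-2.74886) → ×s → (-1.65768,-2.77635) → (-1.66,-2.78)
v4: (2,3.5) → rotate → (3.97877,-0.64762) → ×s → (4.01856,-0.65409) → (4.02,-0.65)
v5: (-1.5,4) → rotate → (3.22138,2.80584) → ×s → (3.25359,2.83390) → (3.25,2.83)

Cross-section at z=0.5: (-5.55,3.32) (-5.08,-0.82) (-1.66,-2.78) (4.02,-0.65) (3.25,2.83)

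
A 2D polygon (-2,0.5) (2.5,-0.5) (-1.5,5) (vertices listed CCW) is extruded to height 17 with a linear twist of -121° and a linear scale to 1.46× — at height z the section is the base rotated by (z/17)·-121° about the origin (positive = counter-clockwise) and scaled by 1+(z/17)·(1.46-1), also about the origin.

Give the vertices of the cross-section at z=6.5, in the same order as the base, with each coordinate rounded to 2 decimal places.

t = z/height = 6.5/17 = 0.382353
s = 1 + (scale-1)·z/height = 1 + (1.46-1)·6.5/17 = 1.175882
θ = twist·z/height = -121°·6.5/17 = -46.2647° = -0.807471 rad
cos θ = 0.691328, sin θ = -0.722541 (intermediates below are computed at full precision and shown rounded to 5 d.p.)
v1: (-2,0.5) → rotate → (-1.02138,1.79075) → ×s → (-1.20103,2.10571) → (-1.20,2.11)
v2: (2.5,-0.5) → rotate → (1.36705,-2.15202) → ×s → (1.60749,-2.53052) → (1.61,-2.53)
v3: (-1.5,5) → rotate → (2.57572,4.54045) → ×s → (3.02874,5.33904) → (3.03,5.34)

Cross-section at z=6.5: (-1.20,2.11) (1.61,-2.53) (3.03,5.34)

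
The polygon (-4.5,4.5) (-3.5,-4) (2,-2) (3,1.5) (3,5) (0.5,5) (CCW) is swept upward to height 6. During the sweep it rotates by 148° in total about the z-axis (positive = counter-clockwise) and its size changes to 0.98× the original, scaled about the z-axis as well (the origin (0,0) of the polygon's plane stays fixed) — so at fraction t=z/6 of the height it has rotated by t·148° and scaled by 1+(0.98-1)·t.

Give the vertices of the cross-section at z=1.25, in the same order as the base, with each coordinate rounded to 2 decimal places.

t = z/height = 1.25/6 = 0.208333
s = 1 + (scale-1)·z/height = 1 + (0.98-1)·1.25/6 = 0.995833
θ = twist·z/height = 148°·1.25/6 = 30.8333° = 0.538143 rad
cos θ = 0.858662, sin θ = 0.512543 (intermediates below are computed at full precision and shown rounded to 5 d.p.)
v1: (-4.5,4.5) → rotate → (-6.17042,1.55754) → ×s → (-6.14471,1.55105) → (-6.14,1.55)
v2: (-3.5,-4) → rotate → (-0.95515,-5.22855) → ×s → (-0.95117,-5.20676) → (-0.95,-5.21)
v3: (2,-2) → rotate → (2.74241,-0.69224) → ×s → (2.73098,-0.68935) → (2.73,-0.69)
v4: (3,1.5) → rotate → (1.80717,2.82562) → ×s → (1.79964,2.81385) → (1.80,2.81)
v5: (3,5) → rotate → (0.01327,5.83094) → ×s → (0.01322,5.80664) → (0.01,5.81)
v6: (0.5,5) → rotate → (-2.13338,4.54958) → ×s → (-2.12449,4.53062) → (-2.12,4.53)

Cross-section at z=1.25: (-6.14,1.55) (-0.95,-5.21) (2.73,-0.69) (1.80,2.81) (0.01,5.81) (-2.12,4.53)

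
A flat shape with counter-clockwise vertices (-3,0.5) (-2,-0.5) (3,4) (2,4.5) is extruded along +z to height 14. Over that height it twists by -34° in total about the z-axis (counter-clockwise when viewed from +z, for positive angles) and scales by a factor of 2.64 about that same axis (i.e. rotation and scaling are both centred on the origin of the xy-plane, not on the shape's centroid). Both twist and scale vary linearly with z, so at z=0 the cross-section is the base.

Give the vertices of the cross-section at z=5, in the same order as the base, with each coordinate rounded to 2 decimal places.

t = z/height = 5/14 = 0.357143
s = 1 + (scale-1)·z/height = 1 + (2.64-1)·5/14 = 1.585714
θ = twist·z/height = -34°·5/14 = -12.1429° = -0.211933 rad
cos θ = 0.977626, sin θ = -0.210350 (intermediates below are computed at full precision and shown rounded to 5 d.p.)
v1: (-3,0.5) → rotate → (-2.82770,1.11986) → ×s → (-4.48393,1.77578) → (-4.48,1.78)
v2: (-2,-0.5) → rotate → (-2.06043,-0.06811) → ×s → (-3.26725,-0.10801) → (-3.27,-0.11)
v3: (3,4) → rotate → (3.77428,3.27946) → ×s → (5.98493,5.20028) → (5.98,5.20)
v4: (2,4.5) → rotate → (2.90183,3.97862) → ×s → (4.60147,6.30895) → (4.60,6.31)

Cross-section at z=5: (-4.48,1.78) (-3.27,-0.11) (5.98,5.20) (4.60,6.31)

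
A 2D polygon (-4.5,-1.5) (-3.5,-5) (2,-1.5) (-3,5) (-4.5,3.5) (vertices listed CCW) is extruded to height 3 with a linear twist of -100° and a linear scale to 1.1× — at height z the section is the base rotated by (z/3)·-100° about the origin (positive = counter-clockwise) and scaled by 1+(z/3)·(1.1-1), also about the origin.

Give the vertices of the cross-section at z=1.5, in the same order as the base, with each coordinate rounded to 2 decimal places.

t = z/height = 1.5/3 = 0.5
s = 1 + (scale-1)·z/height = 1 + (1.1-1)·1.5/3 = 1.050000
θ = twist·z/height = -100°·1.5/3 = -50.0000° = -0.872665 rad
cos θ = 0.642788, sin θ = -0.766044 (intermediates below are computed at full precision and shown rounded to 5 d.p.)
v1: (-4.5,-1.5) → rotate → (-4.04161,2.48302) → ×s → (-4.24369,2.60717) → (-4.24,2.61)
v2: (-3.5,-5) → rotate → (-6.07998,-0.53278) → ×s → (-6.38398,-0.55942) → (-6.38,-0.56)
v3: (2,-1.5) → rotate → (0.13651,-2.49627) → ×s → (0.14333,-2.62108) → (0.14,-2.62)
v4: (-3,5) → rotate → (1.90186,5.51207) → ×s → (1.99695,5.78767) → (2.00,5.79)
v5: (-4.5,3.5) → rotate → (-0.21139,5.69696) → ×s → (-0.22196,5.98180) → (-0.22,5.98)

Cross-section at z=1.5: (-4.24,2.61) (-6.38,-0.56) (0.14,-2.62) (2.00,5.79) (-0.22,5.98)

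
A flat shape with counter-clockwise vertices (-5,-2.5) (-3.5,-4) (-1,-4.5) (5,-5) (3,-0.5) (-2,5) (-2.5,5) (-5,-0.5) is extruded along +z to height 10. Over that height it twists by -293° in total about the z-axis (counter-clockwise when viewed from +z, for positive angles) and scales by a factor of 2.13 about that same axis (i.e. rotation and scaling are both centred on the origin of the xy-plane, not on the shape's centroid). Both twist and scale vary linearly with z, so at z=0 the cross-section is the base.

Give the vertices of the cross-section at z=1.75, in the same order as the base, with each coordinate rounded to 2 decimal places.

Cross-section at z=1.75: (-6.08,2.80) (-6.36,0.27) (-4.95,-2.44) (-0.93,-8.42) (1.78,-3.18) (3.17,5.62) (2.80,6.08) (-4.21,4.30)

t = z/height = 1.75/10 = 0.175
s = 1 + (scale-1)·z/height = 1 + (2.13-1)·1.75/10 = 1.197750
θ = twist·z/height = -293°·1.75/10 = -51.2750° = -0.894918 rad
cos θ = 0.625583, sin θ = -0.780158 (intermediates below are computed at full precision and shown rounded to 5 d.p.)
v1: (-5,-2.5) → rotate → (-5.07831,2.33683) → ×s → (-6.08255,2.79894) → (-6.08,2.80)
v2: (-3.5,-4) → rotate → (-5.31017,0.22822) → ×s → (-6.36026,0.27335) → (-6.36,0.27)
v3: (-1,-4.5) → rotate → (-4.13629,-2.03497) → ×s → (-4.95424,-2.43738) → (-4.95,-2.44)
v4: (5,-5) → rotate → (-0.77287,-7.02870) → ×s → (-0.92571,-8.41863) → (-0.93,-8.42)
v5: (3,-0.5) → rotate → (1.48667,-2.65326) → ×s → (1.78066,-3.17795) → (1.78,-3.18)
v6: (-2,5) → rotate → (2.64962,4.68823) → ×s → (3.17358,5.61533) → (3.17,5.62)
v7: (-2.5,5) → rotate → (2.33683,5.07831) → ×s → (2.79894,6.08255) → (2.80,6.08)
v8: (-5,-0.5) → rotate → (-3.51799,3.58800) → ×s → (-4.21368,4.29752) → (-4.21,4.30)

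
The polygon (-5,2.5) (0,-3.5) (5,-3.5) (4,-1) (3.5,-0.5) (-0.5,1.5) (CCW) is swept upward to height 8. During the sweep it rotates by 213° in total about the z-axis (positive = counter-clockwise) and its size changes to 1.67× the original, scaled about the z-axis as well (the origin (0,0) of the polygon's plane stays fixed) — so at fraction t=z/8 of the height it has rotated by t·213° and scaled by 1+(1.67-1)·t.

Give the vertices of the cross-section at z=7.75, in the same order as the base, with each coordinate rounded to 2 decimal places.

Cross-section at z=7.75: (9.22,-0.04) (-2.56,5.17) (-9.95,1.51) (-6.64,-1.45) (-5.54,-1.82) (1.84,-1.85)

t = z/height = 7.75/8 = 0.96875
s = 1 + (scale-1)·z/height = 1 + (1.67-1)·7.75/8 = 1.649063
θ = twist·z/height = 213°·7.75/8 = 206.3438° = 3.601378 rad
cos θ = -0.896148, sin θ = -0.443756 (intermediates below are computed at full precision and shown rounded to 5 d.p.)
v1: (-5,2.5) → rotate → (5.59013,-0.02159) → ×s → (9.21847,-0.03561) → (9.22,-0.04)
v2: (0,-3.5) → rotate → (-1.55314,3.13652) → ×s → (-2.56123,5.17231) → (-2.56,5.17)
v3: (5,-3.5) → rotate → (-6.03388,0.91774) → ×s → (-9.95025,1.51341) → (-9.95,1.51)
v4: (4,-1) → rotate → (-4.02835,-0.87887) → ×s → (-6.64300,-1.44932) → (-6.64,-1.45)
v5: (3.5,-0.5) → rotate → (-3.35840,-1.10507) → ×s → (-5.53820,-1.82233) → (-5.54,-1.82)
v6: (-0.5,1.5) → rotate → (1.11371,-1.12234) → ×s → (1.83657,-1.85082) → (1.84,-1.85)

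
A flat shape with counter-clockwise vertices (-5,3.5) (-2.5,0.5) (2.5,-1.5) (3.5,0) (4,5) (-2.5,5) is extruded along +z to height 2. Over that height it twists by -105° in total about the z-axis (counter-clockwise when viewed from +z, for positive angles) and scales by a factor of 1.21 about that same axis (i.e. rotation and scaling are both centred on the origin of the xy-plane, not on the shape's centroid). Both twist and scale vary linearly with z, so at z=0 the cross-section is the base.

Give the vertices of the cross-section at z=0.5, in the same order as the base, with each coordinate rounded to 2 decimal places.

Cross-section at z=0.5: (-3.09,5.63) (-2.13,1.64) (1.66,-2.58) (3.30,-1.63) (6.10,2.86) (-0.03,5.88)

t = z/height = 0.5/2 = 0.25
s = 1 + (scale-1)·z/height = 1 + (1.21-1)·0.5/2 = 1.052500
θ = twist·z/height = -105°·0.5/2 = -26.2500° = -0.458149 rad
cos θ = 0.896873, sin θ = -0.442289 (intermediates below are computed at full precision and shown rounded to 5 d.p.)
v1: (-5,3.5) → rotate → (-2.93635,5.35050) → ×s → (-3.09051,5.63140) → (-3.09,5.63)
v2: (-2.5,0.5) → rotate → (-2.02104,1.55416) → ×s → (-2.12714,1.63575) → (-2.13,1.64)
v3: (2.5,-1.5) → rotate → (1.57875,-2.45103) → ×s → (1.66163,-2.57971) → (1.66,-2.58)
v4: (3.5,0) → rotate → (3.13905,-1.54801) → ×s → (3.30385,-1.62928) → (3.30,-1.63)
v5: (4,5) → rotate → (5.79893,2.71521) → ×s → (6.10338,2.85776) → (6.10,2.86)
v6: (-2.5,5) → rotate → (-0.03074,5.59009) → ×s → (-0.03235,5.88356) → (-0.03,5.88)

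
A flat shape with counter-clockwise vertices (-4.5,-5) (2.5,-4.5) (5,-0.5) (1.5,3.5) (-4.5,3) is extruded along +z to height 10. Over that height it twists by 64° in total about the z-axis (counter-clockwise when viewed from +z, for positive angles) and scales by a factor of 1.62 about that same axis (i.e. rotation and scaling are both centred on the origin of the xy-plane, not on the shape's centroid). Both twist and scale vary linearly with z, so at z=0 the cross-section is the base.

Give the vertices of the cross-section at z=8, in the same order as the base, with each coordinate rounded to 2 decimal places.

Cross-section at z=8: (1.61,-9.93) (7.59,-1.30) (5.27,5.36) (-2.67,5.03) (-7.72,-2.43)

t = z/height = 8/10 = 0.8
s = 1 + (scale-1)·z/height = 1 + (1.62-1)·8/10 = 1.496000
θ = twist·z/height = 64°·8/10 = 51.2000° = 0.893609 rad
cos θ = 0.626604, sin θ = 0.779338 (intermediates below are computed at full precision and shown rounded to 5 d.p.)
v1: (-4.5,-5) → rotate → (1.07697,-6.64004) → ×s → (1.61115,-9.93350) → (1.61,-9.93)
v2: (2.5,-4.5) → rotate → (5.07353,-0.87137) → ×s → (7.59000,-1.30357) → (7.59,-1.30)
v3: (5,-0.5) → rotate → (3.52269,3.58339) → ×s → (5.26994,5.36075) → (5.27,5.36)
v4: (1.5,3.5) → rotate → (-1.78778,3.36212) → ×s → (-2.67451,5.02973) → (-2.67,5.03)
v5: (-4.5,3) → rotate → (-5.15773,-1.62721) → ×s → (-7.71597,-2.43431) → (-7.72,-2.43)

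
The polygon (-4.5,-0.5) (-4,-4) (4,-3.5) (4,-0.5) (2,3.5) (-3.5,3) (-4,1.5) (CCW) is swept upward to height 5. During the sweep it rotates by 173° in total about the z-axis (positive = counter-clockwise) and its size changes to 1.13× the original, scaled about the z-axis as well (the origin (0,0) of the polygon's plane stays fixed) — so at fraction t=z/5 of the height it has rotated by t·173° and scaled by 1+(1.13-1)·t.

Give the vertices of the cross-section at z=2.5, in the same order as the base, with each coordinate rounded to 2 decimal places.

t = z/height = 2.5/5 = 0.5
s = 1 + (scale-1)·z/height = 1 + (1.13-1)·2.5/5 = 1.065000
θ = twist·z/height = 173°·2.5/5 = 86.5000° = 1.509710 rad
cos θ = 0.061049, sin θ = 0.998135 (intermediates below are computed at full precision and shown rounded to 5 d.p.)
v1: (-4.5,-0.5) → rotate → (0.22435,-4.52213) → ×s → (0.23893,-4.81607) → (0.24,-4.82)
v2: (-4,-4) → rotate → (3.74835,-4.23673) → ×s → (3.99199,-4.51212) → (3.99,-4.51)
v3: (4,-3.5) → rotate → (3.73767,3.77887) → ×s → (3.98061,4.02450) → (3.98,4.02)
v4: (4,-0.5) → rotate → (0.74326,3.96201) → ×s → (0.79157,4.21955) → (0.79,4.22)
v5: (2,3.5) → rotate → (-3.37137,2.20994) → ×s → (-3.59051,2.35359) → (-3.59,2.35)
v6: (-3.5,3) → rotate → (-3.20807,-3.31033) → ×s → (-3.41660,-3.52550) → (-3.42,-3.53)
v7: (-4,1.5) → rotate → (-1.74140,-3.90097) → ×s → (-1.85459,-4.15453) → (-1.85,-4.15)

Cross-section at z=2.5: (0.24,-4.82) (3.99,-4.51) (3.98,4.02) (0.79,4.22) (-3.59,2.35) (-3.42,-3.53) (-1.85,-4.15)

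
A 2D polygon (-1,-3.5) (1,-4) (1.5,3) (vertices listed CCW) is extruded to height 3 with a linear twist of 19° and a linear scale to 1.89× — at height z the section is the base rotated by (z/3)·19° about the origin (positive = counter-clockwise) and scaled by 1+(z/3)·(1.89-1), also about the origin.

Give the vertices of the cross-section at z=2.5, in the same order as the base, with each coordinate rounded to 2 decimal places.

Cross-section at z=2.5: (-0.01,-6.34) (3.58,-6.23) (1.09,5.74)

t = z/height = 2.5/3 = 0.833333
s = 1 + (scale-1)·z/height = 1 + (1.89-1)·2.5/3 = 1.741667
θ = twist·z/height = 19°·2.5/3 = 15.8333° = 0.276344 rad
cos θ = 0.962059, sin θ = 0.272840 (intermediates below are computed at full precision and shown rounded to 5 d.p.)
v1: (-1,-3.5) → rotate → (-0.00712,-3.64005) → ×s → (-0.01240,-6.33975) → (-0.01,-6.34)
v2: (1,-4) → rotate → (2.05342,-3.57540) → ×s → (3.57637,-6.22715) → (3.58,-6.23)
v3: (1.5,3) → rotate → (0.62457,3.29544) → ×s → (1.08779,5.73955) → (1.09,5.74)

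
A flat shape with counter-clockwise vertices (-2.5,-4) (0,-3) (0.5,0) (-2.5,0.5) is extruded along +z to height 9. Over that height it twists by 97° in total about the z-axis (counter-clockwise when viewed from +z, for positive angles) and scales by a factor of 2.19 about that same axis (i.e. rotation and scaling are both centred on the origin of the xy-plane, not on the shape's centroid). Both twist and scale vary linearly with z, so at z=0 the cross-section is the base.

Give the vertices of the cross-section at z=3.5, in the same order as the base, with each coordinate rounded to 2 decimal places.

Cross-section at z=3.5: (0.69,-6.87) (2.68,-3.47) (0.58,0.45) (-3.34,-1.66)

t = z/height = 3.5/9 = 0.388889
s = 1 + (scale-1)·z/height = 1 + (2.19-1)·3.5/9 = 1.462778
θ = twist·z/height = 97°·3.5/9 = 37.7222° = 0.658377 rad
cos θ = 0.790986, sin θ = 0.611834 (intermediates below are computed at full precision and shown rounded to 5 d.p.)
v1: (-2.5,-4) → rotate → (0.46987,-4.69353) → ×s → (0.68732,-6.86559) → (0.69,-6.87)
v2: (0,-3) → rotate → (1.83550,-2.37296) → ×s → (2.68493,-3.47111) → (2.68,-3.47)
v3: (0.5,0) → rotate → (0.39549,0.30592) → ×s → (0.57852,0.44749) → (0.58,0.45)
v4: (-2.5,0.5) → rotate → (-2.28338,-1.13409) → ×s → (-3.34008,-1.65892) → (-3.34,-1.66)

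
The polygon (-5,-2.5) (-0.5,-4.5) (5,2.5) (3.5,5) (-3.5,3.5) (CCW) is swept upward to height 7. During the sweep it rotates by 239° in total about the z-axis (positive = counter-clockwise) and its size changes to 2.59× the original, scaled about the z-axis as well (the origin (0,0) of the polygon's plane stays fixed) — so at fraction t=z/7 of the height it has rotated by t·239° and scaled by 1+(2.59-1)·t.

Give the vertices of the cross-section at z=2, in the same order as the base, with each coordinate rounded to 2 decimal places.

Cross-section at z=2: (0.69,-8.10) (5.81,-3.10) (-0.69,8.10) (-4.87,7.42) (-6.61,-2.85)

t = z/height = 2/7 = 0.285714
s = 1 + (scale-1)·z/height = 1 + (2.59-1)·2/7 = 1.454286
θ = twist·z/height = 239°·2/7 = 68.2857° = 1.191811 rad
cos θ = 0.369978, sin θ = 0.929040 (intermediates below are computed at full precision and shown rounded to 5 d.p.)
v1: (-5,-2.5) → rotate → (0.47271,-5.57015) → ×s → (0.68745,-8.10059) → (0.69,-8.10)
v2: (-0.5,-4.5) → rotate → (3.99569,-2.12942) → ×s → (5.81088,-3.09679) → (5.81,-3.10)
v3: (5,2.5) → rotate → (-0.47271,5.57015) → ×s → (-0.68745,8.10059) → (-0.69,8.10)
v4: (3.5,5) → rotate → (-3.35028,5.10153) → ×s → (-4.87226,7.41909) → (-4.87,7.42)
v5: (-3.5,3.5) → rotate → (-4.54657,-1.95672) → ×s → (-6.61201,-2.84563) → (-6.61,-2.85)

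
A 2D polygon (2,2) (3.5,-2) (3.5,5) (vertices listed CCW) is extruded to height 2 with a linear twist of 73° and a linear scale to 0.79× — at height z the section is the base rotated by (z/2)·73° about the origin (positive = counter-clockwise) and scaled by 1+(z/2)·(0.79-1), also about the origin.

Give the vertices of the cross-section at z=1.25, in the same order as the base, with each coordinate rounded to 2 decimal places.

Cross-section at z=1.25: (-0.03,2.46) (3.37,0.96) (-0.98,5.21)

t = z/height = 1.25/2 = 0.625
s = 1 + (scale-1)·z/height = 1 + (0.79-1)·1.25/2 = 0.868750
θ = twist·z/height = 73°·1.25/2 = 45.6250° = 0.796306 rad
cos θ = 0.699352, sin θ = 0.714778 (intermediates below are computed at full precision and shown rounded to 5 d.p.)
v1: (2,2) → rotate → (-0.03085,2.82826) → ×s → (-0.02680,2.45705) → (-0.03,2.46)
v2: (3.5,-2) → rotate → (3.87729,1.10302) → ×s → (3.36839,0.95825) → (3.37,0.96)
v3: (3.5,5) → rotate → (-1.12616,5.99848) → ×s → (-0.97835,5.21118) → (-0.98,5.21)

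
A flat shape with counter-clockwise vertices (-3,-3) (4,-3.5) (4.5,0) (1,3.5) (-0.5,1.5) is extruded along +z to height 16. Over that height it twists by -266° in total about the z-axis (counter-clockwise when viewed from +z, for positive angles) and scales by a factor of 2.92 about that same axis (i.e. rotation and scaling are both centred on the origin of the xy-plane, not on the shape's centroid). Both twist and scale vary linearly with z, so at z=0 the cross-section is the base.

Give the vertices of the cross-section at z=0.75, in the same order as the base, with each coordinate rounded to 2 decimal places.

Cross-section at z=0.75: (-3.90,-2.49) (3.43,-4.67) (4.79,-1.06) (1.89,3.49) (-0.18,1.71)

t = z/height = 0.75/16 = 0.046875
s = 1 + (scale-1)·z/height = 1 + (2.92-1)·0.75/16 = 1.090000
θ = twist·z/height = -266°·0.75/16 = -12.4688° = -0.217621 rad
cos θ = 0.976414, sin θ = -0.215907 (intermediates below are computed at full precision and shown rounded to 5 d.p.)
v1: (-3,-3) → rotate → (-3.57696,-2.28152) → ×s → (-3.89889,-2.48686) → (-3.90,-2.49)
v2: (4,-3.5) → rotate → (3.14998,-4.28108) → ×s → (3.43348,-4.66637) → (3.43,-4.67)
v3: (4.5,0) → rotate → (4.39386,-0.97158) → ×s → (4.78931,-1.05902) → (4.79,-1.06)
v4: (1,3.5) → rotate → (1.73209,3.20154) → ×s → (1.88798,3.48968) → (1.89,3.49)
v5: (-0.5,1.5) → rotate → (-0.16435,1.57257) → ×s → (-0.17914,1.71411) → (-0.18,1.71)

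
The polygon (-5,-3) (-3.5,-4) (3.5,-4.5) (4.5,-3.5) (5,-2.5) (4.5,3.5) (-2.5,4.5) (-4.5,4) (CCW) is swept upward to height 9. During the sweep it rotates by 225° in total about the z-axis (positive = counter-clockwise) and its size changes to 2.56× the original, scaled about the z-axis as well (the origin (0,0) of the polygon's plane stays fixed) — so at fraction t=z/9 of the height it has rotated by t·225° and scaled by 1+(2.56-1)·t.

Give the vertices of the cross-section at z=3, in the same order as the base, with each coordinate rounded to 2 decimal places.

Cross-section at z=3: (2.44,-8.52) (4.50,-6.71) (7.98,3.37) (6.91,5.23) (5.64,6.36) (-3.37,7.98) (-7.59,-1.90) (-7.64,-5.03)

t = z/height = 3/9 = 0.333333
s = 1 + (scale-1)·z/height = 1 + (2.56-1)·3/9 = 1.520000
θ = twist·z/height = 225°·3/9 = 75.0000° = 1.308997 rad
cos θ = 0.258819, sin θ = 0.965926 (intermediates below are computed at full precision and shown rounded to 5 d.p.)
v1: (-5,-3) → rotate → (1.60368,-5.60609) → ×s → (2.43760,-8.52125) → (2.44,-8.52)
v2: (-3.5,-4) → rotate → (2.95784,-4.41602) → ×s → (4.49591,-6.71235) → (4.50,-6.71)
v3: (3.5,-4.5) → rotate → (5.25253,2.21605) → ×s → (7.98385,3.36840) → (7.98,3.37)
v4: (4.5,-3.5) → rotate → (4.54543,3.44080) → ×s → (6.90905,5.23002) → (6.91,5.23)
v5: (5,-2.5) → rotate → (3.70891,4.18258) → ×s → (5.63754,6.35752) → (5.64,6.36)
v6: (4.5,3.5) → rotate → (-2.21605,5.25253) → ×s → (-3.36840,7.98385) → (-3.37,7.98)
v7: (-2.5,4.5) → rotate → (-4.99371,-1.25013) → ×s → (-7.59045,-1.90020) → (-7.59,-1.90)
v8: (-4.5,4) → rotate → (-5.02839,-3.31139) → ×s → (-7.64315,-5.03331) → (-7.64,-5.03)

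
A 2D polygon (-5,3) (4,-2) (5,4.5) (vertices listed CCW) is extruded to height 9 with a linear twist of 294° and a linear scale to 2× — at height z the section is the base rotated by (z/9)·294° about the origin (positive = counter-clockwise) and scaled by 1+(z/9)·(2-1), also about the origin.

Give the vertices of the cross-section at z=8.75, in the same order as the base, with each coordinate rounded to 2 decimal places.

Cross-section at z=8.75: (3.00,11.10) (-1.64,-8.67) (11.23,-7.07)

t = z/height = 8.75/9 = 0.972222
s = 1 + (scale-1)·z/height = 1 + (2-1)·8.75/9 = 1.972222
θ = twist·z/height = 294°·8.75/9 = 285.8333° = 4.988733 rad
cos θ = 0.272840, sin θ = -0.962059 (intermediates below are computed at full precision and shown rounded to 5 d.p.)
v1: (-5,3) → rotate → (1.52198,5.62882) → ×s → (3.00168,11.10128) → (3.00,11.10)
v2: (4,-2) → rotate → (-0.83276,-4.39392) → ×s → (-1.64239,-8.66578) → (-1.64,-8.67)
v3: (5,4.5) → rotate → (5.69347,-3.58252) → ×s → (11.22878,-7.06552) → (11.23,-7.07)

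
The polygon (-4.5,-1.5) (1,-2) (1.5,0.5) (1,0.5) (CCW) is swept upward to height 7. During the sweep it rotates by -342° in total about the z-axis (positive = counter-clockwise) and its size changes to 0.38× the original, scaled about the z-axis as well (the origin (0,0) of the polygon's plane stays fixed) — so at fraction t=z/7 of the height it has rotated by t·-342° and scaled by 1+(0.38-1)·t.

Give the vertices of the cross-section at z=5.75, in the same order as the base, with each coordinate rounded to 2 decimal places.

Cross-section at z=5.75: (0.30,-2.31) (1.06,0.30) (-0.10,0.77) (-0.15,0.53)

t = z/height = 5.75/7 = 0.821429
s = 1 + (scale-1)·z/height = 1 + (0.38-1)·5.75/7 = 0.490714
θ = twist·z/height = -342°·5.75/7 = -280.9286° = -4.903129 rad
cos θ = 0.189585, sin θ = 0.981864 (intermediates below are computed at full precision and shown rounded to 5 d.p.)
v1: (-4.5,-1.5) → rotate → (0.61966,-4.70277) → ×s → (0.30408,-2.30771) → (0.30,-2.31)
v2: (1,-2) → rotate → (2.15331,0.60269) → ×s → (1.05666,0.29575) → (1.06,0.30)
v3: (1.5,0.5) → rotate → (-0.20655,1.56759) → ×s → (-0.10136,0.76924) → (-0.10,0.77)
v4: (1,0.5) → rotate → (-0.30135,1.07666) → ×s → (-0.14788,0.52833) → (-0.15,0.53)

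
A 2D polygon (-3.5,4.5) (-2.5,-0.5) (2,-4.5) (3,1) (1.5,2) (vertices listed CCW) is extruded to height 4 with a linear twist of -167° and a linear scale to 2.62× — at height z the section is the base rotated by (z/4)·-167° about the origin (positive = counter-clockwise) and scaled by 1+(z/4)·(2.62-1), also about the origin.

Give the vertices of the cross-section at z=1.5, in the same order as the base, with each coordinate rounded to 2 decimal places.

t = z/height = 1.5/4 = 0.375
s = 1 + (scale-1)·z/height = 1 + (2.62-1)·1.5/4 = 1.607500
θ = twist·z/height = -167°·1.5/4 = -62.6250° = -1.093012 rad
cos θ = 0.459812, sin θ = -0.888016 (intermediates below are computed at full precision and shown rounded to 5 d.p.)
v1: (-3.5,4.5) → rotate → (2.38673,5.17721) → ×s → (3.83667,8.32237) → (3.84,8.32)
v2: (-2.5,-0.5) → rotate → (-1.59354,1.99013) → ×s → (-2.56161,3.19914) → (-2.56,3.20)
v3: (2,-4.5) → rotate → (-3.07645,-3.84519) → ×s → (-4.94539,-6.18114) → (-4.95,-6.18)
v4: (3,1) → rotate → (2.26745,-2.20424) → ×s → (3.64493,-3.54331) → (3.64,-3.54)
v5: (1.5,2) → rotate → (2.46575,-0.41240) → ×s → (3.96369,-0.66293) → (3.96,-0.66)

Cross-section at z=1.5: (3.84,8.32) (-2.56,3.20) (-4.95,-6.18) (3.64,-3.54) (3.96,-0.66)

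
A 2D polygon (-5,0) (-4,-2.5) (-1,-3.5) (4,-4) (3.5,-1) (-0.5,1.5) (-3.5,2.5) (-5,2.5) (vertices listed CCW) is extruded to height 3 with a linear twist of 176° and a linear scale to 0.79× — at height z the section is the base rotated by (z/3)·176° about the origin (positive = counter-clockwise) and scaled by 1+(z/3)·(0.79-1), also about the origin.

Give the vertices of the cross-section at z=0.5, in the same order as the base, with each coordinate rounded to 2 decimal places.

t = z/height = 0.5/3 = 0.166667
s = 1 + (scale-1)·z/height = 1 + (0.79-1)·0.5/3 = 0.965000
θ = twist·z/height = 176°·0.5/3 = 29.3333° = 0.511963 rad
cos θ = 0.871784, sin θ = 0.489890 (intermediates below are computed at full precision and shown rounded to 5 d.p.)
v1: (-5,0) → rotate → (-4.35892,-2.44945) → ×s → (-4.20636,-2.36372) → (-4.21,-2.36)
v2: (-4,-2.5) → rotate → (-2.26241,-4.13902) → ×s → (-2.18323,-3.99415) → (-2.18,-3.99)
v3: (-1,-3.5) → rotate → (0.84283,-3.54114) → ×s → (0.81333,-3.41720) → (0.81,-3.42)
v4: (4,-4) → rotate → (5.44670,-1.52758) → ×s → (5.25606,-1.47411) → (5.26,-1.47)
v5: (3.5,-1) → rotate → (3.54114,0.84283) → ×s → (3.41720,0.81333) → (3.42,0.81)
v6: (-0.5,1.5) → rotate → (-1.17073,1.06273) → ×s → (-1.12975,1.02554) → (-1.13,1.03)
v7: (-3.5,2.5) → rotate → (-4.27597,0.46485) → ×s → (-4.12631,0.44858) → (-4.13,0.45)
v8: (-5,2.5) → rotate → (-5.58365,-0.26999) → ×s → (-5.38822,-0.26054) → (-5.39,-0.26)

Cross-section at z=0.5: (-4.21,-2.36) (-2.18,-3.99) (0.81,-3.42) (5.26,-1.47) (3.42,0.81) (-1.13,1.03) (-4.13,0.45) (-5.39,-0.26)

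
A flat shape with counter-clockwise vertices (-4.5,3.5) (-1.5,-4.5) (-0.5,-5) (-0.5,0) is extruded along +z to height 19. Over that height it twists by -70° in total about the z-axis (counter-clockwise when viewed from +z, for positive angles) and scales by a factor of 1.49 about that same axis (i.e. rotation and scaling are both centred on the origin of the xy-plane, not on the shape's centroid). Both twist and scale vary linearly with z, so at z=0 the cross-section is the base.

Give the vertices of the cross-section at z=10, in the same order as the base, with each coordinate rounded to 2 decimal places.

Cross-section at z=10: (-1.89,6.92) (-4.90,-3.40) (-4.27,-4.66) (-0.50,0.38)

t = z/height = 10/19 = 0.526316
s = 1 + (scale-1)·z/height = 1 + (1.49-1)·10/19 = 1.257895
θ = twist·z/height = -70°·10/19 = -36.8421° = -0.643016 rad
cos θ = 0.800291, sin θ = -0.599612 (intermediates below are computed at full precision and shown rounded to 5 d.p.)
v1: (-4.5,3.5) → rotate → (-1.50267,5.49927) → ×s → (-1.89020,6.91750) → (-1.89,6.92)
v2: (-1.5,-4.5) → rotate → (-3.89869,-2.70189) → ×s → (-4.90414,-3.39870) → (-4.90,-3.40)
v3: (-0.5,-5) → rotate → (-3.39820,-3.70165) → ×s → (-4.27458,-4.65628) → (-4.27,-4.66)
v4: (-0.5,0) → rotate → (-0.40015,0.29981) → ×s → (-0.50334,0.37712) → (-0.50,0.38)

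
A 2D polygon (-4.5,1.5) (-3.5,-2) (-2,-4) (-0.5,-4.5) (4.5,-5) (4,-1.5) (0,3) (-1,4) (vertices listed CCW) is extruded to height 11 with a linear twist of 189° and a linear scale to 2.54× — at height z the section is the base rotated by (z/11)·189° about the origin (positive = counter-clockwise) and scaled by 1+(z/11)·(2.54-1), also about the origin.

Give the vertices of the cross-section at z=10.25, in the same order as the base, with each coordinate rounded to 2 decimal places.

Cross-section at z=10.25: (10.68,-4.39) (8.83,4.28) (5.52,9.39) (1.96,10.85) (-10.11,12.89) (-9.47,4.30) (-0.50,-7.29) (1.77,-9.88)

t = z/height = 10.25/11 = 0.931818
s = 1 + (scale-1)·z/height = 1 + (2.54-1)·10.25/11 = 2.435000
θ = twist·z/height = 189°·10.25/11 = 176.1136° = 3.073763 rad
cos θ = -0.997700, sin θ = 0.067778 (intermediates below are computed at full precision and shown rounded to 5 d.p.)
v1: (-4.5,1.5) → rotate → (4.38799,-1.80155) → ×s → (10.68474,-4.38678) → (10.68,-4.39)
v2: (-3.5,-2) → rotate → (3.62751,1.75818) → ×s → (8.83298,4.28116) → (8.83,4.28)
v3: (-2,-4) → rotate → (2.26651,3.85525) → ×s → (5.51896,9.38752) → (5.52,9.39)
v4: (-0.5,-4.5) → rotate → (0.80385,4.45576) → ×s → (1.95738,10.84978) → (1.96,10.85)
v5: (4.5,-5) → rotate → (-4.15076,5.29350) → ×s → (-10.10711,12.88968) → (-10.11,12.89)
v6: (4,-1.5) → rotate → (-3.88913,1.76766) → ×s → (-9.47004,4.30426) → (-9.47,4.30)
v7: (0,3) → rotate → (-0.20333,-2.99310) → ×s → (-0.49512,-7.28820) → (-0.50,-7.29)
v8: (-1,4) → rotate → (0.72659,-4.05858) → ×s → (1.76924,-9.88264) → (1.77,-9.88)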